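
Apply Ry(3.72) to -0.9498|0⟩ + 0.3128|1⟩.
-0.02894|0⟩ - 0.9996|1⟩

Ry(3.72) = [[cos(θ/2), −sin(θ/2)], [sin(θ/2), cos(θ/2)]]; θ = 3.72, cos(θ/2) ≈ -0.285189, sin(θ/2) ≈ 0.958471.
With a = amp(|0⟩) = -0.9498 and b = amp(|1⟩) = 0.3128:
new amp(|0⟩) = (-0.285189)·a + (-0.958471)·b = -0.02894
new amp(|1⟩) = (0.958471)·a + (-0.285189)·b = -0.9996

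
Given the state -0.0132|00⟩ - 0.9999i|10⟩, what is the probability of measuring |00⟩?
0.0001742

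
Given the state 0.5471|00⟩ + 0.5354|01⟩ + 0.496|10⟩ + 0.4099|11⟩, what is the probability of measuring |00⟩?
0.2993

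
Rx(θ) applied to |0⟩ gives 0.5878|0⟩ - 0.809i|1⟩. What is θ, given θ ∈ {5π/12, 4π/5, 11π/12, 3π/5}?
3π/5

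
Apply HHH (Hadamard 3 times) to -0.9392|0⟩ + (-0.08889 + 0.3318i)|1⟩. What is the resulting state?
(-0.727 + 0.2346i)|0⟩ + (-0.6013 - 0.2346i)|1⟩

H² = I, so H^3 = H: a single Hadamard. With (a, b) = (-0.9392, (-0.08889 + 0.3318i)), H gives ((a + b)/√2, (a − b)/√2) = ((-0.727 + 0.2346i), (-0.6013 - 0.2346i)).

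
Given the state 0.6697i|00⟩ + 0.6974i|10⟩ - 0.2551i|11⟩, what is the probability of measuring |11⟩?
0.06508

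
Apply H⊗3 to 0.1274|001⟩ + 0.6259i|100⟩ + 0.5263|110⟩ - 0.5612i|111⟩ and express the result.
(0.2311 + 0.02287i)|000⟩ + (0.141 + 0.4197i)|001⟩ + (-0.141 + 0.4197i)|010⟩ + (-0.2311 + 0.02287i)|011⟩ + (-0.141 - 0.02287i)|100⟩ + (-0.2311 - 0.4197i)|101⟩ + (0.2311 - 0.4197i)|110⟩ + (0.141 - 0.02287i)|111⟩

H⊗3 gives amp(|y⟩) = (1/2√2) Σ_x (−1)^(x·y) amp(|x⟩), where x·y is the number of positions in which both x and y have a 1.
|000⟩: (0.1274 + 0.6259i + 0.5263 - 0.5612i)/(2√2) = (0.2311 + 0.02287i)
|001⟩: (-0.1274 + 0.6259i + 0.5263 + 0.5612i)/(2√2) = (0.141 + 0.4197i)
|010⟩: (0.1274 + 0.6259i - 0.5263 + 0.5612i)/(2√2) = (-0.141 + 0.4197i)
|011⟩: (-0.1274 + 0.6259i - 0.5263 - 0.5612i)/(2√2) = (-0.2311 + 0.02287i)
|100⟩: (0.1274 - 0.6259i - 0.5263 + 0.5612i)/(2√2) = (-0.141 - 0.02287i)
|101⟩: (-0.1274 - 0.6259i - 0.5263 - 0.5612i)/(2√2) = (-0.2311 - 0.4197i)
|110⟩: (0.1274 - 0.6259i + 0.5263 - 0.5612i)/(2√2) = (0.2311 - 0.4197i)
|111⟩: (-0.1274 - 0.6259i + 0.5263 + 0.5612i)/(2√2) = (0.141 - 0.02287i)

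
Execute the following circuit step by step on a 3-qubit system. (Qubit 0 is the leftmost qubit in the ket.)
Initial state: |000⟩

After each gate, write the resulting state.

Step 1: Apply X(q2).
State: |001⟩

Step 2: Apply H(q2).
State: 1/√2|000⟩ - 1/√2|001⟩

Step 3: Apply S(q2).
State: 1/√2|000⟩ - (1/√2)i|001⟩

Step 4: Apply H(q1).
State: 1/2|000⟩ - (1/2)i|001⟩ + 1/2|010⟩ - (1/2)i|011⟩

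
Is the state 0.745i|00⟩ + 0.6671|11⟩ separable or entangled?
Entangled

Writing the state as a|00⟩ + b|01⟩ + c|10⟩ + d|11⟩, it is a product state iff ad − bc = 0.
Here (a, b, c, d) = (0.745i, 0, 0, 0.6671): ad − bc = (0.745i)(0.6671) − (0)(0) = 0.497i ≠ 0, so the state is entangled.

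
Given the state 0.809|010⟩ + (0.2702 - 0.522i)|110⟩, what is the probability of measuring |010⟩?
0.6545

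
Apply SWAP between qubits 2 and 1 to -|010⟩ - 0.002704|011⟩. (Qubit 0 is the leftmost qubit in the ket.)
-|001⟩ - 0.002704|011⟩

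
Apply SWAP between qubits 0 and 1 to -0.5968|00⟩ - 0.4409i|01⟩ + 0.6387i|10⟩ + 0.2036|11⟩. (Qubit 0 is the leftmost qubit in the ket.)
-0.5968|00⟩ + 0.6387i|01⟩ - 0.4409i|10⟩ + 0.2036|11⟩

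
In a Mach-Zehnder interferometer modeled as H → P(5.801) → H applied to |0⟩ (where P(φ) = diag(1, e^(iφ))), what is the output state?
(0.943 - 0.2319i)|0⟩ + (0.05701 + 0.2319i)|1⟩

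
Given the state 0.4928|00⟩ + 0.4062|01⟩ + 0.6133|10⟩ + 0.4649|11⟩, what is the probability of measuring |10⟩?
0.3761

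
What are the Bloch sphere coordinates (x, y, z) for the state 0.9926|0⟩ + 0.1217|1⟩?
(0.2416, 0, 0.9704)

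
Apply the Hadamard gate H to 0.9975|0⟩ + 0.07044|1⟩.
0.7551|0⟩ + 0.6555|1⟩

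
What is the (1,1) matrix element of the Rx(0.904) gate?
0.8996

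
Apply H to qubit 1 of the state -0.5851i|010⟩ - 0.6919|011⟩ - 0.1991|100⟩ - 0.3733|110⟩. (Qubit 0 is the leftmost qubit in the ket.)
-0.4137i|000⟩ - 0.4892|001⟩ + 0.4137i|010⟩ + 0.4892|011⟩ - 0.4047|100⟩ + 0.1232|110⟩

H on qubit 1 mixes each pair of kets that differ only in qubit 1: amplitudes (a, b) of (|…0…⟩, |…1…⟩) become ((a + b)/√2, (a − b)/√2). Kets absent from the input have amplitude 0.
(|000⟩, |010⟩): (a, b) = (0, -0.5851i) → (-0.4137i, 0.4137i)
(|001⟩, |011⟩): (a, b) = (0, -0.6919) → (-0.4892, 0.4892)
(|100⟩, |110⟩): (a, b) = (-0.1991, -0.3733) → (-0.4047, 0.1232)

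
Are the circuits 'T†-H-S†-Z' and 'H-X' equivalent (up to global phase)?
No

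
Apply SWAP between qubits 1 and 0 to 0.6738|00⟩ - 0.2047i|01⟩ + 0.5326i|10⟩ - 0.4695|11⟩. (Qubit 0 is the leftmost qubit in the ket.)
0.6738|00⟩ + 0.5326i|01⟩ - 0.2047i|10⟩ - 0.4695|11⟩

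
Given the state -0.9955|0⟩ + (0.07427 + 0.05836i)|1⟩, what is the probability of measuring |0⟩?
0.991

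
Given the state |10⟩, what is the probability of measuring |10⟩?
1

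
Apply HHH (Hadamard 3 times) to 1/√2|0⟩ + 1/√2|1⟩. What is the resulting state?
|0⟩

H² = I, so H^3 = H: a single Hadamard. With (a, b) = (1/√2, 1/√2), H gives ((a + b)/√2, (a − b)/√2) = (1, 0).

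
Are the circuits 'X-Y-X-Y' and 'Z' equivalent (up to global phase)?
No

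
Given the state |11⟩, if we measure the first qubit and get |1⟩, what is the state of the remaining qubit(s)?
|1⟩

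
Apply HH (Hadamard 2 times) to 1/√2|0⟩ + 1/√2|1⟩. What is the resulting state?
1/√2|0⟩ + 1/√2|1⟩

H² = I, so an even number of Hadamards cancels: H^2 = I and the state is unchanged.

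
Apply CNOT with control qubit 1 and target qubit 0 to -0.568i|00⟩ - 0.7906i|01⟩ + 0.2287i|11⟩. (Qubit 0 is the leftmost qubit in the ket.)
-0.568i|00⟩ + 0.2287i|01⟩ - 0.7906i|11⟩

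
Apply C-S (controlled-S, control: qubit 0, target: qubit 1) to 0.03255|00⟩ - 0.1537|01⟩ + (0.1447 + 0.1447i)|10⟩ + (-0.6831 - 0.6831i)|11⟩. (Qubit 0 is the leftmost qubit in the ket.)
0.03255|00⟩ - 0.1537|01⟩ + (0.1447 + 0.1447i)|10⟩ + (0.6831 - 0.6831i)|11⟩

C-S leaves the control-|0⟩ kets |00⟩, |01⟩ unchanged and applies S to qubit 1 on the control-|1⟩ pair (|10⟩, |11⟩).
S = [[1, 0], [0, i]].
With a = amp(|10⟩) = (0.1447 + 0.1447i) and b = amp(|11⟩) = (-0.6831 - 0.6831i):
new amp(|10⟩) = (1)·a = (0.1447 + 0.1447i)
new amp(|11⟩) = (i)·b = (0.6831 - 0.6831i)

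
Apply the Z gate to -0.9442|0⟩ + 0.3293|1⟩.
-0.9442|0⟩ - 0.3293|1⟩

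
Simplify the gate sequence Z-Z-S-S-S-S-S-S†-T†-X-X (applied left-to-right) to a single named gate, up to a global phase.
T†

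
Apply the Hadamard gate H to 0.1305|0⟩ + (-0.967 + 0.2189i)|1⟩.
(-0.5915 + 0.1548i)|0⟩ + (0.776 - 0.1548i)|1⟩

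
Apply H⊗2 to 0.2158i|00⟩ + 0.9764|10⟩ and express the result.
(0.4882 + 0.1079i)|00⟩ + (0.4882 + 0.1079i)|01⟩ + (-0.4882 + 0.1079i)|10⟩ + (-0.4882 + 0.1079i)|11⟩

H⊗2 gives amp(|y⟩) = (1/2) Σ_x (−1)^(x·y) amp(|x⟩), where x·y is the number of positions in which both x and y have a 1.
|00⟩: (0.2158i + 0.9764)/2 = (0.4882 + 0.1079i)
|01⟩: (0.2158i + 0.9764)/2 = (0.4882 + 0.1079i)
|10⟩: (0.2158i - 0.9764)/2 = (-0.4882 + 0.1079i)
|11⟩: (0.2158i - 0.9764)/2 = (-0.4882 + 0.1079i)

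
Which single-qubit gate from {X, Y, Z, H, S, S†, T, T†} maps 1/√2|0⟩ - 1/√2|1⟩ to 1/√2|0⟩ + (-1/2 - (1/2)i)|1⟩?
T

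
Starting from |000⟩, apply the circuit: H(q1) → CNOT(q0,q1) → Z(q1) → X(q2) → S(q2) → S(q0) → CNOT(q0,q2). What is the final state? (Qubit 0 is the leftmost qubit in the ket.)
(1/√2)i|001⟩ - (1/√2)i|011⟩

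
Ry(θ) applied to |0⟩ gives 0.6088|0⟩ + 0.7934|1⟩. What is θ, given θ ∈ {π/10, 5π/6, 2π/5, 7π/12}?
7π/12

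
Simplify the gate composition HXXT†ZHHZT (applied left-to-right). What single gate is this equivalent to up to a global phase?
H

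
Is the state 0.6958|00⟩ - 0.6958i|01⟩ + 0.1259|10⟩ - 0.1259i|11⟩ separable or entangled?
Separable

Writing the state as a|00⟩ + b|01⟩ + c|10⟩ + d|11⟩, it is a product state iff ad − bc = 0.
Here (a, b, c, d) = (0.6958, -0.6958i, 0.1259, -0.1259i): ad − bc = (0.6958)(-0.1259i) − (-0.6958i)(0.1259) = 0, so the state is separable.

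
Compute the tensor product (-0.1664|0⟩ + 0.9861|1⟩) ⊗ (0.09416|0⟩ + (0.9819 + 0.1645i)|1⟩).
-0.01567|00⟩ + (-0.1634 - 0.02737i)|01⟩ + 0.09285|10⟩ + (0.9683 + 0.1622i)|11⟩

amp(|b₁b₂…⟩) = product of the factor amplitudes for bits b₁, b₂, …; only kets whose every factor amplitude is nonzero survive.
|00⟩: (-0.1664)(0.09416) = -0.01567
|01⟩: (-0.1664)(0.9819 + 0.1645i) = (-0.1634 - 0.02737i)
|10⟩: (0.9861)(0.09416) = 0.09285
|11⟩: (0.9861)(0.9819 + 0.1645i) = (0.9683 + 0.1622i)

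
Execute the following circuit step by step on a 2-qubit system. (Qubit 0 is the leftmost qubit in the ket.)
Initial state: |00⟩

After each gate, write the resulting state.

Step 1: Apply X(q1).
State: |01⟩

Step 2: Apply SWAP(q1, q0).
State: |10⟩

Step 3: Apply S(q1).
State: |10⟩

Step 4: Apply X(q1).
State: |11⟩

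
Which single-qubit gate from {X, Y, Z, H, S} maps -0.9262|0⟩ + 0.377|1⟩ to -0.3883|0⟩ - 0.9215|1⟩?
H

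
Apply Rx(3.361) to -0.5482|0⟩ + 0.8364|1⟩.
(0.06002 - 0.8314i)|0⟩ + (-0.09157 + 0.5449i)|1⟩

Rx(3.361) = [[cos(θ/2), −i·sin(θ/2)], [−i·sin(θ/2), cos(θ/2)]]; θ = 3.361, cos(θ/2) ≈ -0.109484, sin(θ/2) ≈ 0.993989.
With a = amp(|0⟩) = -0.5482 and b = amp(|1⟩) = 0.8364:
new amp(|0⟩) = (-0.109484)·a + (-0.993989i)·b = (0.06002 - 0.8314i)
new amp(|1⟩) = (-0.993989i)·a + (-0.109484)·b = (-0.09157 + 0.5449i)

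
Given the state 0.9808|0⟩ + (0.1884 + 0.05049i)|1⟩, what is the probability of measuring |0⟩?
0.962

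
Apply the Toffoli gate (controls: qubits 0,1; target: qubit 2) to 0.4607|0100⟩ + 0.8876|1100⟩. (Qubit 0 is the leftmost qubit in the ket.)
0.4607|0100⟩ + 0.8876|1110⟩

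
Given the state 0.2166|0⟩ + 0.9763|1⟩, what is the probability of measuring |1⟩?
0.9532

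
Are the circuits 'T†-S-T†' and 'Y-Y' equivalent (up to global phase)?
Yes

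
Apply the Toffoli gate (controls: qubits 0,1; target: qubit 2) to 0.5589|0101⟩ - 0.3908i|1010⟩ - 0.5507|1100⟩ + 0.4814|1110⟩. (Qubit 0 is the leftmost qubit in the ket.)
0.5589|0101⟩ - 0.3908i|1010⟩ + 0.4814|1100⟩ - 0.5507|1110⟩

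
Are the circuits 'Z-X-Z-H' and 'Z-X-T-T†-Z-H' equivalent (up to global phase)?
Yes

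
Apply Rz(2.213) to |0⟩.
(0.4478 - 0.8941i)|0⟩

Rz(2.213) = [[e^(−iθ/2), 0], [0, e^(iθ/2)]] with e^(±iθ/2) = cos(θ/2) ± i·sin(θ/2); θ = 2.213, cos(θ/2) ≈ 0.447794, sin(θ/2) ≈ 0.894137.
With a = amp(|0⟩) = 1 and b = amp(|1⟩) = 0:
new amp(|0⟩) = (0.447794 - 0.894137i)·a = (0.4478 - 0.8941i)
new amp(|1⟩) = (0.447794 + 0.894137i)·b = 0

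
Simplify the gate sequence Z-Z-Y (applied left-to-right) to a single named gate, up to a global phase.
Y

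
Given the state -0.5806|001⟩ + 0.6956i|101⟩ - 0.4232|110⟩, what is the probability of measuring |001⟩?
0.3371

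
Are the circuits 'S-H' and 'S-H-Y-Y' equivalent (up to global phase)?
Yes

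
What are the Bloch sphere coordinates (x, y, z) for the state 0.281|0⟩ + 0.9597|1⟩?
(0.5394, 0, -0.8421)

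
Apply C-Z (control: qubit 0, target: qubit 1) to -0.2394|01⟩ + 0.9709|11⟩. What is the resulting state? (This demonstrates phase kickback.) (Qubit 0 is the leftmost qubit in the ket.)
-0.2394|01⟩ - 0.9709|11⟩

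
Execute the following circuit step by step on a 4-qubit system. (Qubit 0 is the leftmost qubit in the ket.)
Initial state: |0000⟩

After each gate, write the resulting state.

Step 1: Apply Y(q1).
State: i|0100⟩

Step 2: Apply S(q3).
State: i|0100⟩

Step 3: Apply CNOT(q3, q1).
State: i|0100⟩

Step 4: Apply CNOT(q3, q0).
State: i|0100⟩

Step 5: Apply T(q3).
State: i|0100⟩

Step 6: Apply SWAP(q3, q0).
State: i|0100⟩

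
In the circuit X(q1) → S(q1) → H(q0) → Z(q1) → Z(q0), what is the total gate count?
5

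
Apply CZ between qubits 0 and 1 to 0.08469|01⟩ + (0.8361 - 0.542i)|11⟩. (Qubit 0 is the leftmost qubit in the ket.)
0.08469|01⟩ + (-0.8361 + 0.542i)|11⟩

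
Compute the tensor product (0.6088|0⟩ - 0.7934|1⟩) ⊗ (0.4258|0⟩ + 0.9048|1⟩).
0.2592|00⟩ + 0.5508|01⟩ - 0.3378|10⟩ - 0.7179|11⟩

amp(|b₁b₂…⟩) = product of the factor amplitudes for bits b₁, b₂, …; only kets whose every factor amplitude is nonzero survive.
|00⟩: (0.6088)(0.4258) = 0.2592
|01⟩: (0.6088)(0.9048) = 0.5508
|10⟩: (-0.7934)(0.4258) = -0.3378
|11⟩: (-0.7934)(0.9048) = -0.7179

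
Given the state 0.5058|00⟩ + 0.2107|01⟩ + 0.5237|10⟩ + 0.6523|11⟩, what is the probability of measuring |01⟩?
0.04439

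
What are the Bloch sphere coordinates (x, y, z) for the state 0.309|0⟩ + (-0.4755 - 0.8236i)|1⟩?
(-0.2939, -0.509, -0.8089)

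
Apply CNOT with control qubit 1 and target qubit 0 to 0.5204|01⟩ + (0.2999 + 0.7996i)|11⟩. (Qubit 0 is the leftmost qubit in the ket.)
(0.2999 + 0.7996i)|01⟩ + 0.5204|11⟩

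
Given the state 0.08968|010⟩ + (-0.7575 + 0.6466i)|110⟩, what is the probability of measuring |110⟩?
0.9919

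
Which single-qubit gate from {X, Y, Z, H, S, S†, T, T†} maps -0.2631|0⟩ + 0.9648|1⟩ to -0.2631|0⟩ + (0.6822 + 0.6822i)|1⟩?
T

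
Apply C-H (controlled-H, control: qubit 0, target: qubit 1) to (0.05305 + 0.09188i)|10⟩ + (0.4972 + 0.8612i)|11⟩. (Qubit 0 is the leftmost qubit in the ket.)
(0.3891 + 0.6739i)|10⟩ + (-0.3141 - 0.544i)|11⟩

C-H leaves the control-|0⟩ kets |00⟩, |01⟩ unchanged and applies H to qubit 1 on the control-|1⟩ pair (|10⟩, |11⟩).
H = [[1/√2, 1/√2], [1/√2, -1/√2]].
With a = amp(|10⟩) = (0.05305 + 0.09188i) and b = amp(|11⟩) = (0.4972 + 0.8612i):
new amp(|10⟩) = (1/√2)·a + (1/√2)·b = (0.3891 + 0.6739i)
new amp(|11⟩) = (1/√2)·a + (-1/√2)·b = (-0.3141 - 0.544i)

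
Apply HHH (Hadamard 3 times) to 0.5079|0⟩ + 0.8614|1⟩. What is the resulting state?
0.9682|0⟩ - 0.25|1⟩

H² = I, so H^3 = H: a single Hadamard. With (a, b) = (0.5079, 0.8614), H gives ((a + b)/√2, (a − b)/√2) = (0.9682, -0.25).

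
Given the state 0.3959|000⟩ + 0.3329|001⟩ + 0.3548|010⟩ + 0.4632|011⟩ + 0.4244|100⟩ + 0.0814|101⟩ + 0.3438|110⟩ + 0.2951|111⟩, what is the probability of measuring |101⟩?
0.006626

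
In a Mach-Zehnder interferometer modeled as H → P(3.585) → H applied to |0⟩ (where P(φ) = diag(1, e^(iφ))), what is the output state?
(0.04835 - 0.2145i)|0⟩ + (0.9516 + 0.2145i)|1⟩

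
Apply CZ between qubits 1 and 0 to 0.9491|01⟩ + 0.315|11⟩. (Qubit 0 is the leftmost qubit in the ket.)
0.9491|01⟩ - 0.315|11⟩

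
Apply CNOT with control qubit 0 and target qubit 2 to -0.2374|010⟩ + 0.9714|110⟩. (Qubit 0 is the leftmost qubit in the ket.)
-0.2374|010⟩ + 0.9714|111⟩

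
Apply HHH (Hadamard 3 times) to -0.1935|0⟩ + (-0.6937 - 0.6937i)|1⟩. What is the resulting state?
(-0.6273 - 0.4905i)|0⟩ + (0.3537 + 0.4905i)|1⟩

H² = I, so H^3 = H: a single Hadamard. With (a, b) = (-0.1935, (-0.6937 - 0.6937i)), H gives ((a + b)/√2, (a − b)/√2) = ((-0.6273 - 0.4905i), (0.3537 + 0.4905i)).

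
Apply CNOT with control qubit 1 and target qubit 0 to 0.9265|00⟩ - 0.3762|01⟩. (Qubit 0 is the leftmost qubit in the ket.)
0.9265|00⟩ - 0.3762|11⟩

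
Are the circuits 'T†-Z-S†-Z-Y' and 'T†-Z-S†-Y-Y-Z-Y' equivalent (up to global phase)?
Yes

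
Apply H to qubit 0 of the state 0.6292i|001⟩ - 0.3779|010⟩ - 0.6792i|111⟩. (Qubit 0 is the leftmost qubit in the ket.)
0.4449i|001⟩ - 0.2672|010⟩ - 0.4803i|011⟩ + 0.4449i|101⟩ - 0.2672|110⟩ + 0.4803i|111⟩

H on qubit 0 mixes each pair of kets that differ only in qubit 0: amplitudes (a, b) of (|…0…⟩, |…1…⟩) become ((a + b)/√2, (a − b)/√2). Kets absent from the input have amplitude 0.
(|001⟩, |101⟩): (a, b) = (0.6292i, 0) → (0.4449i, 0.4449i)
(|010⟩, |110⟩): (a, b) = (-0.3779, 0) → (-0.2672, -0.2672)
(|011⟩, |111⟩): (a, b) = (0, -0.6792i) → (-0.4803i, 0.4803i)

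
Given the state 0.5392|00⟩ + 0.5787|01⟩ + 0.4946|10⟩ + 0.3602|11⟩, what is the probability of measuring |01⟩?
0.3349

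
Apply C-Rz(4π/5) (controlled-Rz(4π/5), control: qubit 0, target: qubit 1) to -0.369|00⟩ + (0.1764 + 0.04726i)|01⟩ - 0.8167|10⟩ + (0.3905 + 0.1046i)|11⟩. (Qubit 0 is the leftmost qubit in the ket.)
-0.369|00⟩ + (0.1764 + 0.04726i)|01⟩ + (-0.2524 + 0.7767i)|10⟩ + (0.02119 + 0.4037i)|11⟩

C-Rz(4π/5) leaves the control-|0⟩ kets |00⟩, |01⟩ unchanged and applies Rz(4π/5) to qubit 1 on the control-|1⟩ pair (|10⟩, |11⟩).
Rz(4π/5) = [[e^(−iθ/2), 0], [0, e^(iθ/2)]] with e^(±iθ/2) = cos(θ/2) ± i·sin(θ/2); θ = 4π/5, cos(θ/2) ≈ 0.309017, sin(θ/2) ≈ 0.951057.
With a = amp(|10⟩) = -0.8167 and b = amp(|11⟩) = (0.3905 + 0.1046i):
new amp(|10⟩) = (0.309017 - 0.951057i)·a = (-0.2524 + 0.7767i)
new amp(|11⟩) = (0.309017 + 0.951057i)·b = (0.02119 + 0.4037i)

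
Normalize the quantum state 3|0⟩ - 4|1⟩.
0.6|0⟩ - 0.8|1⟩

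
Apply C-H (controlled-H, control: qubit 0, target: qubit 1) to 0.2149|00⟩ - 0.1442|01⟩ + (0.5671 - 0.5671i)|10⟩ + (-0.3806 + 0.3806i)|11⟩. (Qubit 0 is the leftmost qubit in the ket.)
0.2149|00⟩ - 0.1442|01⟩ + (0.1319 - 0.1319i)|10⟩ + (0.6701 - 0.6701i)|11⟩

C-H leaves the control-|0⟩ kets |00⟩, |01⟩ unchanged and applies H to qubit 1 on the control-|1⟩ pair (|10⟩, |11⟩).
H = [[1/√2, 1/√2], [1/√2, -1/√2]].
With a = amp(|10⟩) = (0.5671 - 0.5671i) and b = amp(|11⟩) = (-0.3806 + 0.3806i):
new amp(|10⟩) = (1/√2)·a + (1/√2)·b = (0.1319 - 0.1319i)
new amp(|11⟩) = (1/√2)·a + (-1/√2)·b = (0.6701 - 0.6701i)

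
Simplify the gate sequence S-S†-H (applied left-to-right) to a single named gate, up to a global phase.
H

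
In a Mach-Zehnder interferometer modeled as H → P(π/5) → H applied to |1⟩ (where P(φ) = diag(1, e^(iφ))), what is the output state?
(0.09549 - 0.2939i)|0⟩ + (0.9045 + 0.2939i)|1⟩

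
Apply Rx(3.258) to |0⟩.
-0.05817|0⟩ - 0.9983i|1⟩

Rx(3.258) = [[cos(θ/2), −i·sin(θ/2)], [−i·sin(θ/2), cos(θ/2)]]; θ = 3.258, cos(θ/2) ≈ -0.0581708, sin(θ/2) ≈ 0.998307.
With a = amp(|0⟩) = 1 and b = amp(|1⟩) = 0:
new amp(|0⟩) = (-0.0581708)·a + (-0.998307i)·b = -0.05817
new amp(|1⟩) = (-0.998307i)·a + (-0.0581708)·b = -0.9983i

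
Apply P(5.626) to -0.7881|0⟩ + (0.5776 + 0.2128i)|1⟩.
-0.7881|0⟩ + (0.5873 - 0.1844i)|1⟩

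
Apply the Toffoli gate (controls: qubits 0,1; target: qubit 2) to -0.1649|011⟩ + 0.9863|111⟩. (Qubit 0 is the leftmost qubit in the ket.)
-0.1649|011⟩ + 0.9863|110⟩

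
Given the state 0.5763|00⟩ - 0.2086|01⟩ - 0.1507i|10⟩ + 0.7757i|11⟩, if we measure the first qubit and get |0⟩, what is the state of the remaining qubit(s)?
0.9403|0⟩ - 0.3404|1⟩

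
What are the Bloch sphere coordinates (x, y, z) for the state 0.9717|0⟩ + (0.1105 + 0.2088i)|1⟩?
(0.2147, 0.4058, 0.8884)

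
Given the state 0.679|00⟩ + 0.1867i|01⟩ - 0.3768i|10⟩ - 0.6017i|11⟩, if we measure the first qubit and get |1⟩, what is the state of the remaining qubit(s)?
-0.5307i|0⟩ - 0.8475i|1⟩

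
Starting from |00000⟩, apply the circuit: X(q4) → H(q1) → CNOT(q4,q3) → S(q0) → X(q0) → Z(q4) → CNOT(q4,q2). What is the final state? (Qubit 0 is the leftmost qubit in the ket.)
-1/√2|10111⟩ - 1/√2|11111⟩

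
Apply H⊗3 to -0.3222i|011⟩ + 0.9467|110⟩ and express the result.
(0.3347 - 0.1139i)|000⟩ + (0.3347 + 0.1139i)|001⟩ + (-0.3347 + 0.1139i)|010⟩ + (-0.3347 - 0.1139i)|011⟩ + (-0.3347 - 0.1139i)|100⟩ + (-0.3347 + 0.1139i)|101⟩ + (0.3347 + 0.1139i)|110⟩ + (0.3347 - 0.1139i)|111⟩

H⊗3 gives amp(|y⟩) = (1/2√2) Σ_x (−1)^(x·y) amp(|x⟩), where x·y is the number of positions in which both x and y have a 1.
|000⟩: (-0.3222i + 0.9467)/(2√2) = (0.3347 - 0.1139i)
|001⟩: (0.3222i + 0.9467)/(2√2) = (0.3347 + 0.1139i)
|010⟩: (0.3222i - 0.9467)/(2√2) = (-0.3347 + 0.1139i)
|011⟩: (-0.3222i - 0.9467)/(2√2) = (-0.3347 - 0.1139i)
|100⟩: (-0.3222i - 0.9467)/(2√2) = (-0.3347 - 0.1139i)
|101⟩: (0.3222i - 0.9467)/(2√2) = (-0.3347 + 0.1139i)
|110⟩: (0.3222i + 0.9467)/(2√2) = (0.3347 + 0.1139i)
|111⟩: (-0.3222i + 0.9467)/(2√2) = (0.3347 - 0.1139i)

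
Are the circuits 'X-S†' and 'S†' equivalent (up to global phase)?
No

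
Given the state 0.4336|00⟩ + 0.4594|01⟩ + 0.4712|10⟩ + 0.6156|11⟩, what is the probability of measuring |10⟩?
0.222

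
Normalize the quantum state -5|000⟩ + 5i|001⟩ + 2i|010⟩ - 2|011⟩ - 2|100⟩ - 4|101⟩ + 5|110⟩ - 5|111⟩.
-0.4419|000⟩ + 0.4419i|001⟩ + 0.1768i|010⟩ - 0.1768|011⟩ - 0.1768|100⟩ - 1/√8|101⟩ + 0.4419|110⟩ - 0.4419|111⟩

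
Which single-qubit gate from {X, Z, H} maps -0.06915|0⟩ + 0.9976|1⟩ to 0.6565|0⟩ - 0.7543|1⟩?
H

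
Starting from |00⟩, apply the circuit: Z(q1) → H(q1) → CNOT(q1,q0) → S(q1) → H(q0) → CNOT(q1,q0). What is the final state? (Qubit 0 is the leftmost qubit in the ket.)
1/2|00⟩ - (1/2)i|01⟩ + 1/2|10⟩ + (1/2)i|11⟩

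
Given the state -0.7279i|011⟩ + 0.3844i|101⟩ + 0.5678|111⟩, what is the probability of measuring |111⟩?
0.3224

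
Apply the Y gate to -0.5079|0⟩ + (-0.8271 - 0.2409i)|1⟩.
(-0.2409 + 0.8271i)|0⟩ - 0.5079i|1⟩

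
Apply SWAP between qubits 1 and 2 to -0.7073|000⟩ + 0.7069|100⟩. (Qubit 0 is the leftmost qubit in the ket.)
-0.7073|000⟩ + 0.7069|100⟩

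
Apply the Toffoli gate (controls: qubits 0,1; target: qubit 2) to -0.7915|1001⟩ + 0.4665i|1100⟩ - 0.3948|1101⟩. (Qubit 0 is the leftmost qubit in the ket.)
-0.7915|1001⟩ + 0.4665i|1110⟩ - 0.3948|1111⟩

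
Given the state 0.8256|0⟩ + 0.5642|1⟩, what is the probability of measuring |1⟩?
0.3183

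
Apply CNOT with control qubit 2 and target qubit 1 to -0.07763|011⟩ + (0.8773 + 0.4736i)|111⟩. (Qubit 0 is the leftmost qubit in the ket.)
-0.07763|001⟩ + (0.8773 + 0.4736i)|101⟩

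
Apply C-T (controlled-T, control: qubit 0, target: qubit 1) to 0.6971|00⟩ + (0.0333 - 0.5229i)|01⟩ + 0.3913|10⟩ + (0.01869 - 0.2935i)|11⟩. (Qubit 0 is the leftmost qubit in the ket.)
0.6971|00⟩ + (0.0333 - 0.5229i)|01⟩ + 0.3913|10⟩ + (0.2208 - 0.1943i)|11⟩

C-T leaves the control-|0⟩ kets |00⟩, |01⟩ unchanged and applies T to qubit 1 on the control-|1⟩ pair (|10⟩, |11⟩).
T = [[1, 0], [0, (1/√2 + (1/√2)i)]].
With a = amp(|10⟩) = 0.3913 and b = amp(|11⟩) = (0.01869 - 0.2935i):
new amp(|10⟩) = (1)·a = 0.3913
new amp(|11⟩) = (1/√2 + (1/√2)i)·b = (0.2208 - 0.1943i)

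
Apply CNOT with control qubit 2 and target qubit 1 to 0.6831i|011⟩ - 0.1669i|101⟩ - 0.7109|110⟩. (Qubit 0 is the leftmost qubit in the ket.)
0.6831i|001⟩ - 0.7109|110⟩ - 0.1669i|111⟩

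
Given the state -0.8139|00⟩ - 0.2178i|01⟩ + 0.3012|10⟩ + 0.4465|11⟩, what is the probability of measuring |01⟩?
0.04744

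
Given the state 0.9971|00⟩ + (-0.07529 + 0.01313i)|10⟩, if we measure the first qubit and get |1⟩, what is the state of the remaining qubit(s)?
(-0.9851 + 0.1718i)|0⟩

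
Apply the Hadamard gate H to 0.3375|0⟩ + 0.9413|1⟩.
0.9042|0⟩ - 0.427|1⟩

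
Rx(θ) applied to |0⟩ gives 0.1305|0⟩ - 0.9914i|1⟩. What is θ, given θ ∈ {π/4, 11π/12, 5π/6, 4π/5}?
11π/12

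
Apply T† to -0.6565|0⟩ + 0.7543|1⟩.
-0.6565|0⟩ + (0.5334 - 0.5334i)|1⟩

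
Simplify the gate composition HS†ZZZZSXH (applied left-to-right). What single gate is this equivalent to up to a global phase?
Z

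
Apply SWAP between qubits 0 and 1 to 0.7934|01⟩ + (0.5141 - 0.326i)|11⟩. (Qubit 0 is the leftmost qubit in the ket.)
0.7934|10⟩ + (0.5141 - 0.326i)|11⟩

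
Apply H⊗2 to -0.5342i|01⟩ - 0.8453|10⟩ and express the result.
(-0.4227 - 0.2671i)|00⟩ + (-0.4227 + 0.2671i)|01⟩ + (0.4227 - 0.2671i)|10⟩ + (0.4227 + 0.2671i)|11⟩

H⊗2 gives amp(|y⟩) = (1/2) Σ_x (−1)^(x·y) amp(|x⟩), where x·y is the number of positions in which both x and y have a 1.
|00⟩: (-0.5342i - 0.8453)/2 = (-0.4227 - 0.2671i)
|01⟩: (0.5342i - 0.8453)/2 = (-0.4227 + 0.2671i)
|10⟩: (-0.5342i + 0.8453)/2 = (0.4227 - 0.2671i)
|11⟩: (0.5342i + 0.8453)/2 = (0.4227 + 0.2671i)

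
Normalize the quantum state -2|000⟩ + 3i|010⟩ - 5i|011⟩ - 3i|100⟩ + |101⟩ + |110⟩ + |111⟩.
-0.2828|000⟩ + 0.4243i|010⟩ - (1/√2)i|011⟩ - 0.4243i|100⟩ + 0.1414|101⟩ + 0.1414|110⟩ + 0.1414|111⟩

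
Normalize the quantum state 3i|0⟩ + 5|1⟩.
0.5145i|0⟩ + 0.8575|1⟩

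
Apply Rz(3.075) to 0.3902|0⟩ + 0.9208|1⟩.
(0.01299 - 0.39i)|0⟩ + (0.03065 + 0.9203i)|1⟩

Rz(3.075) = [[e^(−iθ/2), 0], [0, e^(iθ/2)]] with e^(±iθ/2) = cos(θ/2) ± i·sin(θ/2); θ = 3.075, cos(θ/2) ≈ 0.0332902, sin(θ/2) ≈ 0.999446.
With a = amp(|0⟩) = 0.3902 and b = amp(|1⟩) = 0.9208:
new amp(|0⟩) = (0.0332902 - 0.999446i)·a = (0.01299 - 0.39i)
new amp(|1⟩) = (0.0332902 + 0.999446i)·b = (0.03065 + 0.9203i)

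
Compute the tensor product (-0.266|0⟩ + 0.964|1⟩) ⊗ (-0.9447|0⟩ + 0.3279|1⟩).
0.2513|00⟩ - 0.08722|01⟩ - 0.9107|10⟩ + 0.3161|11⟩

amp(|b₁b₂…⟩) = product of the factor amplitudes for bits b₁, b₂, …; only kets whose every factor amplitude is nonzero survive.
|00⟩: (-0.266)(-0.9447) = 0.2513
|01⟩: (-0.266)(0.3279) = -0.08722
|10⟩: (0.964)(-0.9447) = -0.9107
|11⟩: (0.964)(0.3279) = 0.3161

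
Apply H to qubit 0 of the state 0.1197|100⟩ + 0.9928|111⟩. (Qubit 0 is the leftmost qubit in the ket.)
0.08464|000⟩ + 0.702|011⟩ - 0.08464|100⟩ - 0.702|111⟩

H on qubit 0 mixes each pair of kets that differ only in qubit 0: amplitudes (a, b) of (|…0…⟩, |…1…⟩) become ((a + b)/√2, (a − b)/√2). Kets absent from the input have amplitude 0.
(|000⟩, |100⟩): (a, b) = (0, 0.1197) → (0.08464, -0.08464)
(|011⟩, |111⟩): (a, b) = (0, 0.9928) → (0.702, -0.702)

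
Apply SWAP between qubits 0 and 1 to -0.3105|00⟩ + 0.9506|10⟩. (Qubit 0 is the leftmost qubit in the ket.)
-0.3105|00⟩ + 0.9506|01⟩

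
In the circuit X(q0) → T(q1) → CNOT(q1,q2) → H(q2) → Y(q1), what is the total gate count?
5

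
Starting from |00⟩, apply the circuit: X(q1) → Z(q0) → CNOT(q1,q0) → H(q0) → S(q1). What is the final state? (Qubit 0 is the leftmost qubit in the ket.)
(1/√2)i|01⟩ - (1/√2)i|11⟩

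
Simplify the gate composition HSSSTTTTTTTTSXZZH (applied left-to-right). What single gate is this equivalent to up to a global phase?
Z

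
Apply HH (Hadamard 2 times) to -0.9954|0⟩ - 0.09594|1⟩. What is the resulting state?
-0.9954|0⟩ - 0.09594|1⟩

H² = I, so an even number of Hadamards cancels: H^2 = I and the state is unchanged.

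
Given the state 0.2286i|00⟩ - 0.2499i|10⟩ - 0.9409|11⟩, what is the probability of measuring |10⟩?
0.06245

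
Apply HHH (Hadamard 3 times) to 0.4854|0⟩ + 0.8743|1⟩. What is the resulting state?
0.9615|0⟩ - 0.275|1⟩

H² = I, so H^3 = H: a single Hadamard. With (a, b) = (0.4854, 0.8743), H gives ((a + b)/√2, (a − b)/√2) = (0.9615, -0.275).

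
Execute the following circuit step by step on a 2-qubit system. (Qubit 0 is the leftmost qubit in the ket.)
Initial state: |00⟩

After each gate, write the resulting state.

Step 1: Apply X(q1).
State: |01⟩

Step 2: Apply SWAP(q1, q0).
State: |10⟩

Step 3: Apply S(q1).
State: |10⟩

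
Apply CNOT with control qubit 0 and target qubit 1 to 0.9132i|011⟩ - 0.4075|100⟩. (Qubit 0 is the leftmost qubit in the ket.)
0.9132i|011⟩ - 0.4075|110⟩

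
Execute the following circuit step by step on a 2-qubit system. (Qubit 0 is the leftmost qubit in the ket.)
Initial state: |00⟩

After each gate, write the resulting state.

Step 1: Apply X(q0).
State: |10⟩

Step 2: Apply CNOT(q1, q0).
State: |10⟩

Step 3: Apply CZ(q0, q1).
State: |10⟩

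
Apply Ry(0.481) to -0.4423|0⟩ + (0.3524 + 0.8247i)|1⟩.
(-0.5135 - 0.1964i)|0⟩ + (0.2369 + 0.801i)|1⟩

Ry(0.481) = [[cos(θ/2), −sin(θ/2)], [sin(θ/2), cos(θ/2)]]; θ = 0.481, cos(θ/2) ≈ 0.971219, sin(θ/2) ≈ 0.238188.
With a = amp(|0⟩) = -0.4423 and b = amp(|1⟩) = (0.3524 + 0.8247i):
new amp(|0⟩) = (0.971219)·a + (-0.238188)·b = (-0.5135 - 0.1964i)
new amp(|1⟩) = (0.238188)·a + (0.971219)·b = (0.2369 + 0.801i)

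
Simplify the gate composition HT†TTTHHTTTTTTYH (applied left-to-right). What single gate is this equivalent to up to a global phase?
Y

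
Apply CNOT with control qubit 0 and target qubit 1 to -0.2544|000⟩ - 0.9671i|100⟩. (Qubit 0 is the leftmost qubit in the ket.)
-0.2544|000⟩ - 0.9671i|110⟩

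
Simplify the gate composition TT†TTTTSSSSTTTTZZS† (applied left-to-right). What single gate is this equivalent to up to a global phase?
S†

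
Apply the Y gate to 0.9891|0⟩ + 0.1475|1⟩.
-0.1475i|0⟩ + 0.9891i|1⟩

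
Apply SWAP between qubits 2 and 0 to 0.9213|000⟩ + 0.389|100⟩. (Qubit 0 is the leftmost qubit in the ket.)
0.9213|000⟩ + 0.389|001⟩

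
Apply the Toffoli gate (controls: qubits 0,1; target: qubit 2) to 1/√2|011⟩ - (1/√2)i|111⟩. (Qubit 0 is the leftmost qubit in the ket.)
1/√2|011⟩ - (1/√2)i|110⟩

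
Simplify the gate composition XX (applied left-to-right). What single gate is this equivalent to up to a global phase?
I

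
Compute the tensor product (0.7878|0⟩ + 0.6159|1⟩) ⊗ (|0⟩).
0.7878|00⟩ + 0.6159|10⟩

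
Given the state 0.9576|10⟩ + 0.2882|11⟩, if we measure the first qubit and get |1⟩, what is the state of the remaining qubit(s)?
0.9576|0⟩ + 0.2882|1⟩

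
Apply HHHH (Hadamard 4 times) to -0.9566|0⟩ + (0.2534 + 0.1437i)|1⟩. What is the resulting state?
-0.9566|0⟩ + (0.2534 + 0.1437i)|1⟩

H² = I, so an even number of Hadamards cancels: H^4 = I and the state is unchanged.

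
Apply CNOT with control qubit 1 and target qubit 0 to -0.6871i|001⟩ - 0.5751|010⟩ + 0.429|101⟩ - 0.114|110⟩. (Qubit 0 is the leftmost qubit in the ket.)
-0.6871i|001⟩ - 0.114|010⟩ + 0.429|101⟩ - 0.5751|110⟩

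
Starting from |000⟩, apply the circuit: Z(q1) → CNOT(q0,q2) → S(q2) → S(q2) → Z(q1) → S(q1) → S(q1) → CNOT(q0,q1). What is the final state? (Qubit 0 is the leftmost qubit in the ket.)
|000⟩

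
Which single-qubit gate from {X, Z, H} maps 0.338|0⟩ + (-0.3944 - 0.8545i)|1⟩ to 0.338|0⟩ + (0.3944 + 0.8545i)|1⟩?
Z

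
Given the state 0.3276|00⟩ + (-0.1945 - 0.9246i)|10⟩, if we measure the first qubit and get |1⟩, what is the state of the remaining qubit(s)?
(-0.2059 - 0.9786i)|0⟩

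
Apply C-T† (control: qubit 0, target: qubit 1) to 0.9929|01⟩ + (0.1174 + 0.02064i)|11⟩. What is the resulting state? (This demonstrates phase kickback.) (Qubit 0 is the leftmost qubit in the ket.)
0.9929|01⟩ + (0.09761 - 0.06842i)|11⟩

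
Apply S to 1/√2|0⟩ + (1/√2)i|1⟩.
1/√2|0⟩ - 1/√2|1⟩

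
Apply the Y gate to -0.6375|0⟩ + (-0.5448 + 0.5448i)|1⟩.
(0.5448 + 0.5448i)|0⟩ - 0.6375i|1⟩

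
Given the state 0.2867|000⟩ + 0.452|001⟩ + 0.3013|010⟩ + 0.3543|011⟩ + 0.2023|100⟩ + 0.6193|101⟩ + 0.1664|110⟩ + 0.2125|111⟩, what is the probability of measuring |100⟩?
0.04093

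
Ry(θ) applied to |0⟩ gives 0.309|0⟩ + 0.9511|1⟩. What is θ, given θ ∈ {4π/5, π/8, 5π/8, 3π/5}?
4π/5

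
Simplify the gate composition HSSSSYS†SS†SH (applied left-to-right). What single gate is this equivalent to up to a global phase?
Y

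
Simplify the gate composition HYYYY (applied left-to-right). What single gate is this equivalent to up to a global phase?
H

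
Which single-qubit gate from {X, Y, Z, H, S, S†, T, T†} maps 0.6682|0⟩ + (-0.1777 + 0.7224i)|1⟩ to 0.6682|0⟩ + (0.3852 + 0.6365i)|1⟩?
T†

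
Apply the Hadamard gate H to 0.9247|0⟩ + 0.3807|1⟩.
0.9231|0⟩ + 0.3847|1⟩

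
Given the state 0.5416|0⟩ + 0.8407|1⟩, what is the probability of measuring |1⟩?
0.7068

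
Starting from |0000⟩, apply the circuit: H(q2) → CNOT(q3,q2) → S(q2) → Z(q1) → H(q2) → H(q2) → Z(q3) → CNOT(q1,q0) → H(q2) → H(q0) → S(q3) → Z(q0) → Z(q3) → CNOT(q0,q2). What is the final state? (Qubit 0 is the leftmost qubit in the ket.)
(1/√8 + (1/√8)i)|0000⟩ + (1/√8 - (1/√8)i)|0010⟩ + (-1/√8 + (1/√8)i)|1000⟩ + (-1/√8 - (1/√8)i)|1010⟩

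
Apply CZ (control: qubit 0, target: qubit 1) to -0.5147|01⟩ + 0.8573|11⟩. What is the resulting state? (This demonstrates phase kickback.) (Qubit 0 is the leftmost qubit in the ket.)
-0.5147|01⟩ - 0.8573|11⟩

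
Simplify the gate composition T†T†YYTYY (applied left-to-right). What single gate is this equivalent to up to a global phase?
T†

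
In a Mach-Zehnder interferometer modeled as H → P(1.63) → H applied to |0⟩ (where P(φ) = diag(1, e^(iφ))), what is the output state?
(0.4704 + 0.4991i)|0⟩ + (0.5296 - 0.4991i)|1⟩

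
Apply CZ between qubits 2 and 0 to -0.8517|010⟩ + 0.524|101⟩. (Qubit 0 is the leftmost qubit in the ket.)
-0.8517|010⟩ - 0.524|101⟩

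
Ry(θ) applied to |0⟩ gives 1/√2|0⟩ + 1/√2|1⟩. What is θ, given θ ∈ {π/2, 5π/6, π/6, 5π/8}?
π/2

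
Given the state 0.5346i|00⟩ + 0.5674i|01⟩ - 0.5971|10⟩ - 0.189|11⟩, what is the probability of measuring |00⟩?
0.2858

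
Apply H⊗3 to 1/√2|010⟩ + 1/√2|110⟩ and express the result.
1/2|000⟩ + 1/2|001⟩ - 1/2|010⟩ - 1/2|011⟩

H⊗3 gives amp(|y⟩) = (1/2√2) Σ_x (−1)^(x·y) amp(|x⟩), where x·y is the number of positions in which both x and y have a 1.
|000⟩: (1/√2 + 1/√2)/(2√2) = 1/2
|001⟩: (1/√2 + 1/√2)/(2√2) = 1/2
|010⟩: (-1/√2 - 1/√2)/(2√2) = -1/2
|011⟩: (-1/√2 - 1/√2)/(2√2) = -1/2
|100⟩: (1/√2 - 1/√2)/(2√2) = 0
|101⟩: (1/√2 - 1/√2)/(2√2) = 0
|110⟩: (-1/√2 + 1/√2)/(2√2) = 0
|111⟩: (-1/√2 + 1/√2)/(2√2) = 0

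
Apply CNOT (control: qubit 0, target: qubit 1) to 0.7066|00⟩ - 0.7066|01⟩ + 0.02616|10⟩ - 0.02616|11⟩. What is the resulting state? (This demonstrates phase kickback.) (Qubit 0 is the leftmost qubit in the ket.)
0.7066|00⟩ - 0.7066|01⟩ - 0.02616|10⟩ + 0.02616|11⟩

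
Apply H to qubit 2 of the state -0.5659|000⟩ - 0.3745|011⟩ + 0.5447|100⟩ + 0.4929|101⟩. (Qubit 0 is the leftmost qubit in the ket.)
-0.4002|000⟩ - 0.4002|001⟩ - 0.2648|010⟩ + 0.2648|011⟩ + 0.7337|100⟩ + 0.03663|101⟩

H on qubit 2 mixes each pair of kets that differ only in qubit 2: amplitudes (a, b) of (|…0…⟩, |…1…⟩) become ((a + b)/√2, (a − b)/√2). Kets absent from the input have amplitude 0.
(|000⟩, |001⟩): (a, b) = (-0.5659, 0) → (-0.4002, -0.4002)
(|010⟩, |011⟩): (a, b) = (0, -0.3745) → (-0.2648, 0.2648)
(|100⟩, |101⟩): (a, b) = (0.5447, 0.4929) → (0.7337, 0.03663)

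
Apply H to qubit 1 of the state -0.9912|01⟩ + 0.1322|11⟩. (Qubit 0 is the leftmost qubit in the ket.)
-0.7009|00⟩ + 0.7009|01⟩ + 0.09348|10⟩ - 0.09348|11⟩

H on qubit 1 mixes each pair of kets that differ only in qubit 1: amplitudes (a, b) of (|…0…⟩, |…1…⟩) become ((a + b)/√2, (a − b)/√2). Kets absent from the input have amplitude 0.
(|00⟩, |01⟩): (a, b) = (0, -0.9912) → (-0.7009, 0.7009)
(|10⟩, |11⟩): (a, b) = (0, 0.1322) → (0.09348, -0.09348)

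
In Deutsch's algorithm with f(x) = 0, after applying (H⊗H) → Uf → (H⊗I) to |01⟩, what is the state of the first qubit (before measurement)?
|0⟩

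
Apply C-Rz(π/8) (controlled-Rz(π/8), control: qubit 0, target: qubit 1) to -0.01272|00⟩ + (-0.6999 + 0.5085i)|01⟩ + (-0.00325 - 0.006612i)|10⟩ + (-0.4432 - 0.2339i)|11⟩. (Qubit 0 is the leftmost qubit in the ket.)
-0.01272|00⟩ + (-0.6999 + 0.5085i)|01⟩ + (-0.004477 - 0.005851i)|10⟩ + (-0.3891 - 0.3159i)|11⟩

C-Rz(π/8) leaves the control-|0⟩ kets |00⟩, |01⟩ unchanged and applies Rz(π/8) to qubit 1 on the control-|1⟩ pair (|10⟩, |11⟩).
Rz(π/8) = [[e^(−iθ/2), 0], [0, e^(iθ/2)]] with e^(±iθ/2) = cos(θ/2) ± i·sin(θ/2); θ = π/8, cos(θ/2) ≈ 0.980785, sin(θ/2) ≈ 0.19509.
With a = amp(|10⟩) = (-0.00325 - 0.006612i) and b = amp(|11⟩) = (-0.4432 - 0.2339i):
new amp(|10⟩) = (0.980785 - 0.19509i)·a = (-0.004477 - 0.005851i)
new amp(|11⟩) = (0.980785 + 0.19509i)·b = (-0.3891 - 0.3159i)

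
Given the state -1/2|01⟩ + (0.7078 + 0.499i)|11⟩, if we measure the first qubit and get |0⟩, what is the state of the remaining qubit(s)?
-|1⟩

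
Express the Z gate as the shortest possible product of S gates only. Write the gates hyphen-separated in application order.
S-S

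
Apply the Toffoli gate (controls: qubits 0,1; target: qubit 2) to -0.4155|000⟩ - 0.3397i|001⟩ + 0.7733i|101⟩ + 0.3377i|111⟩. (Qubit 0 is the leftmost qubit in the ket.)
-0.4155|000⟩ - 0.3397i|001⟩ + 0.7733i|101⟩ + 0.3377i|110⟩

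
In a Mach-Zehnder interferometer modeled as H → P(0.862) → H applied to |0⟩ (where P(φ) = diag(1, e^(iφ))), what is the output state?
(0.8255 + 0.3796i)|0⟩ + (0.1745 - 0.3796i)|1⟩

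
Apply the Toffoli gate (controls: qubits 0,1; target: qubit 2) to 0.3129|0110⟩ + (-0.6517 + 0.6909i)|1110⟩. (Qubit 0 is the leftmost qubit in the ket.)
0.3129|0110⟩ + (-0.6517 + 0.6909i)|1100⟩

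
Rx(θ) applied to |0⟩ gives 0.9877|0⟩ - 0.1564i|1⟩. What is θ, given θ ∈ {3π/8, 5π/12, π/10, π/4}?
π/10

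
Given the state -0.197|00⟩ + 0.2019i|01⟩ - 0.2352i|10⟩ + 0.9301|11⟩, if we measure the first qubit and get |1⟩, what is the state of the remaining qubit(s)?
-0.2452i|0⟩ + 0.9695|1⟩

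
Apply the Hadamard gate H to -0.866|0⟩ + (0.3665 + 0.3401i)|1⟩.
(-0.3532 + 0.2405i)|0⟩ + (-0.8715 - 0.2405i)|1⟩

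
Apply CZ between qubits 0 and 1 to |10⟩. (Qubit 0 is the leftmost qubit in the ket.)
|10⟩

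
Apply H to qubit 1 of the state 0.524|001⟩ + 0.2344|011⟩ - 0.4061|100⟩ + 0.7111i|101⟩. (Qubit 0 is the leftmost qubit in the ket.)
0.5363|001⟩ + 0.2048|011⟩ - 0.2872|100⟩ + 0.5028i|101⟩ - 0.2872|110⟩ + 0.5028i|111⟩

H on qubit 1 mixes each pair of kets that differ only in qubit 1: amplitudes (a, b) of (|…0…⟩, |…1…⟩) become ((a + b)/√2, (a − b)/√2). Kets absent from the input have amplitude 0.
(|001⟩, |011⟩): (a, b) = (0.524, 0.2344) → (0.5363, 0.2048)
(|100⟩, |110⟩): (a, b) = (-0.4061, 0) → (-0.2872, -0.2872)
(|101⟩, |111⟩): (a, b) = (0.7111i, 0) → (0.5028i, 0.5028i)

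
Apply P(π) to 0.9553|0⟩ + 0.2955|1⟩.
0.9553|0⟩ - 0.2955|1⟩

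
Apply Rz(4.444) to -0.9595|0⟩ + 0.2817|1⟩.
(0.5816 + 0.7631i)|0⟩ + (-0.1708 + 0.2241i)|1⟩

Rz(4.444) = [[e^(−iθ/2), 0], [0, e^(iθ/2)]] with e^(±iθ/2) = cos(θ/2) ± i·sin(θ/2); θ = 4.444, cos(θ/2) ≈ -0.606144, sin(θ/2) ≈ 0.795355.
With a = amp(|0⟩) = -0.9595 and b = amp(|1⟩) = 0.2817:
new amp(|0⟩) = (-0.606144 - 0.795355i)·a = (0.5816 + 0.7631i)
new amp(|1⟩) = (-0.606144 + 0.795355i)·b = (-0.1708 + 0.2241i)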